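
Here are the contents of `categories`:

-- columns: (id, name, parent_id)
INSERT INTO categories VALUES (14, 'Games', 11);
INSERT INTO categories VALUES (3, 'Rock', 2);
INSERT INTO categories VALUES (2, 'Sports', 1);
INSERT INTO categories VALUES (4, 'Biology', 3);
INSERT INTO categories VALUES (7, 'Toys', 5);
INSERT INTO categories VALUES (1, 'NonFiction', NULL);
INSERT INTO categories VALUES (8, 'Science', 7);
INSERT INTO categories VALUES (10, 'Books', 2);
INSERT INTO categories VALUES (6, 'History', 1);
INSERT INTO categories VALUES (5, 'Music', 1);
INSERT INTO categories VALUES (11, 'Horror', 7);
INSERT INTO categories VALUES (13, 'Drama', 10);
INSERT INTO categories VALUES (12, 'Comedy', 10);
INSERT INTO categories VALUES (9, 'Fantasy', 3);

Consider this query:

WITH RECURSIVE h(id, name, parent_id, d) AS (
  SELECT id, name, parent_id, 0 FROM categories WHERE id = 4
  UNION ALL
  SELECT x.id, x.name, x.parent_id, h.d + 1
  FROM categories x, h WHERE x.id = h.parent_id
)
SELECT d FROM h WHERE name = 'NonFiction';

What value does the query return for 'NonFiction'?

3

Base: id=4 (Biology), parent_id=3, d 0.
Iteration 1: join on id=3 -> Rock (id 3, parent_id=2, d 1).
Iteration 2: join on id=2 -> Sports (id 2, parent_id=1, d 2).
Iteration 3: join on id=1 -> NonFiction (id 1, parent_id=NULL, d 3).
Iteration 4: parent_id is NULL; no match; recursion stops.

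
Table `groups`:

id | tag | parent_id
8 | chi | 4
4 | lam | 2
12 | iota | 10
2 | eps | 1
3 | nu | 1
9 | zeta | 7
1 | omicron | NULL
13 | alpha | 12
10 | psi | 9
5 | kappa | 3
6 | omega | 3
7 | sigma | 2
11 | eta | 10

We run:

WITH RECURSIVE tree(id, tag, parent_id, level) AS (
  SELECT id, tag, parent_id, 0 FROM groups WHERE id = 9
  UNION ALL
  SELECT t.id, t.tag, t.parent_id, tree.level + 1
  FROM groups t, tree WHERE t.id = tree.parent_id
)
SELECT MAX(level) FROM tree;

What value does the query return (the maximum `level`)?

Base: id=9 (zeta), parent_id=7, level 0.
Iteration 1: join on id=7 -> sigma (id 7, parent_id=2, level 1).
Iteration 2: join on id=2 -> eps (id 2, parent_id=1, level 2).
Iteration 3: join on id=1 -> omicron (id 1, parent_id=NULL, level 3).
Iteration 4: parent_id is NULL; no match; recursion stops.
level values: 0, 1, 2, 3; the maximum is 3.

3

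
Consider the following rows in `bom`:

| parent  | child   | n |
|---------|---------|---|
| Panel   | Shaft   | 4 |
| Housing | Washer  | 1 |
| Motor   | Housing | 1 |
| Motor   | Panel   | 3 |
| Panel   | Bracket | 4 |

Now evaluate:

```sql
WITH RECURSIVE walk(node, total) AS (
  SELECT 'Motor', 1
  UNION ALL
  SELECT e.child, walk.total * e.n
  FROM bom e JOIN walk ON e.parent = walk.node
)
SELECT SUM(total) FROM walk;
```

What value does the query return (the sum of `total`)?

30

Base: (Motor, total=1).
Iteration 1: components of {Motor} -> Housing = 1*1 = 1, Panel = 1*3 = 3.
Iteration 2: components of {Housing,Panel} -> Bracket = 3*4 = 12, Shaft = 3*4 = 12, Washer = 1*1 = 1.
Iteration 3: no further components; recursion stops.
SUM(total) = 1 + 3 + 1 + 12 + 12 + 1 = 30.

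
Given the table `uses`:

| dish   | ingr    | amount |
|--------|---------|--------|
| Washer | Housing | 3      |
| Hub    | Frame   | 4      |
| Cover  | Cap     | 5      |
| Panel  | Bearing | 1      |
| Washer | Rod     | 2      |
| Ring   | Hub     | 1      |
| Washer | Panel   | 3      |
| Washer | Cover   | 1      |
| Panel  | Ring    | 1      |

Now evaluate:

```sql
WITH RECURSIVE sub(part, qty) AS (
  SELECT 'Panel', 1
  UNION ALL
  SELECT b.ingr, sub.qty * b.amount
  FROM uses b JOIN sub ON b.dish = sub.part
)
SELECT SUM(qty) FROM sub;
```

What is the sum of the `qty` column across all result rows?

8

Base: (Panel, qty=1).
Iteration 1: components of {Panel} -> Bearing = 1*1 = 1, Ring = 1*1 = 1.
Iteration 2: components of {Bearing,Ring} -> Hub = 1*1 = 1.
Iteration 3: components of {Hub} -> Frame = 1*4 = 4.
Iteration 4: no further components; recursion stops.
SUM(qty) = 1 + 1 + 1 + 1 + 4 = 8.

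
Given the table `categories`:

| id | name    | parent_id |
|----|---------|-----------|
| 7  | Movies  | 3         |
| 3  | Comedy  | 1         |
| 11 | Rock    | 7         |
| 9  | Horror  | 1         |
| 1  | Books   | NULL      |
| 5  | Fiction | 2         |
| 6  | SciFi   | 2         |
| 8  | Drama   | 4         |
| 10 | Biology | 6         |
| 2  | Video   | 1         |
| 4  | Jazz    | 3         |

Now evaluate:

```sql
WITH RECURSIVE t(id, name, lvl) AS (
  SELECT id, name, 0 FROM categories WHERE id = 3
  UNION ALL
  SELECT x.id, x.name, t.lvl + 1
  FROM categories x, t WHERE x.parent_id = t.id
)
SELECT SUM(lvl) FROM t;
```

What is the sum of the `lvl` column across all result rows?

Base: id=3 (Comedy) at lvl 0.
Iteration 1: rows with parent_id in {3} -> Jazz (id 4, lvl 1), Movies (id 7, lvl 1).
Iteration 2: rows with parent_id in {4,7} -> Drama (id 8, lvl 2), Rock (id 11, lvl 2).
Iteration 3: no rows with parent_id in {8,11}; recursion stops.
SUM(lvl) = 0 + 1 + 1 + 2 + 2 = 6.

6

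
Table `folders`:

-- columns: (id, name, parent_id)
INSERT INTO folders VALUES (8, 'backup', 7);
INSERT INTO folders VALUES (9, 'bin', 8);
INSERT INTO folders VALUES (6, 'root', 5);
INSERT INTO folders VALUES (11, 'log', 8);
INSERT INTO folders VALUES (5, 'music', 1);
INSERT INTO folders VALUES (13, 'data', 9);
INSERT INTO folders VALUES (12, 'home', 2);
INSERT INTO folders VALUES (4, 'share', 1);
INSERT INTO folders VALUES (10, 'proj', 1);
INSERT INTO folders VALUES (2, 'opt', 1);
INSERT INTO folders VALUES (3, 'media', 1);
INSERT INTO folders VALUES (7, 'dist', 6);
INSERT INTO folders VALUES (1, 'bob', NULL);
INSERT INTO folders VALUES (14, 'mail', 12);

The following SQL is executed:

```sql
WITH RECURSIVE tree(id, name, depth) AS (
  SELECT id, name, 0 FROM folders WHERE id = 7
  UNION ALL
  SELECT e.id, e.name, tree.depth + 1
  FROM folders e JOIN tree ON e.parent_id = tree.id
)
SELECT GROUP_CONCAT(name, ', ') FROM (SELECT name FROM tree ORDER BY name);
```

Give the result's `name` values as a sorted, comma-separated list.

Base: id=7 (dist) at depth 0.
Iteration 1: rows with parent_id in {7} -> backup (id 8, depth 1).
Iteration 2: rows with parent_id in {8} -> bin (id 9, depth 2), log (id 11, depth 2).
Iteration 3: rows with parent_id in {9,11} -> data (id 13, depth 3).
Iteration 4: no rows with parent_id in {13}; recursion stops.

backup, bin, data, dist, log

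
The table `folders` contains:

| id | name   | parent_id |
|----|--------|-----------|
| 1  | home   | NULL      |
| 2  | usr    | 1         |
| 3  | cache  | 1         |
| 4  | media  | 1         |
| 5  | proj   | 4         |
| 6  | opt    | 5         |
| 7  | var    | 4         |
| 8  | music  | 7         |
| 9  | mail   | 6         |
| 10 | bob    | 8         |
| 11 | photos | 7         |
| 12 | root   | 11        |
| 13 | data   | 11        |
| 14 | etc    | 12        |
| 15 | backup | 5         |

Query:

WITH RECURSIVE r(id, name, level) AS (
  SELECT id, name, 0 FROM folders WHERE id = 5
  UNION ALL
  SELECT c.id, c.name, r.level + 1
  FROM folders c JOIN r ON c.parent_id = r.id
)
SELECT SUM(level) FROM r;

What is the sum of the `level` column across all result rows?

Base: id=5 (proj) at level 0.
Iteration 1: rows with parent_id in {5} -> opt (id 6, level 1), backup (id 15, level 1).
Iteration 2: rows with parent_id in {6,15} -> mail (id 9, level 2).
Iteration 3: no rows with parent_id in {9}; recursion stops.
SUM(level) = 0 + 1 + 1 + 2 = 4.

4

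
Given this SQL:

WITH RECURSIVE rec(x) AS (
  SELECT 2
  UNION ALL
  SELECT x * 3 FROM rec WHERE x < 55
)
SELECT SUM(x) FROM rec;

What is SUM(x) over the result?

Base: x=2.
Iteration 1: 2 < 55 holds -> x = 2 * 3 = 6.
Iteration 2: 6 < 55 holds -> x = 6 * 3 = 18.
Iteration 3: 18 < 55 holds -> x = 18 * 3 = 54.
Iteration 4: 54 < 55 holds -> x = 54 * 3 = 162.
Iteration 5: 162 < 55 fails; recursion stops.
SUM(x) = 2 + 6 + 18 + 54 + 162 = 242.

242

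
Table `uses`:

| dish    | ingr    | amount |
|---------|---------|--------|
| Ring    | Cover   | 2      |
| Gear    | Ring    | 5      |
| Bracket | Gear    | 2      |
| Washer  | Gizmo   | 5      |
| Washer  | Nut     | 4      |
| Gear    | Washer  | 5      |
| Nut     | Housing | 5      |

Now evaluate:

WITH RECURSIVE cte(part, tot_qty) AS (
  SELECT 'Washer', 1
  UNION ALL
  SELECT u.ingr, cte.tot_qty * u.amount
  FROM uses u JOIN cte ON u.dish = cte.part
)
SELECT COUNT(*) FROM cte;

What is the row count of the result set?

Base: (Washer, tot_qty=1).
Iteration 1: components of {Washer} -> Gizmo = 1*5 = 5, Nut = 1*4 = 4.
Iteration 2: components of {Gizmo,Nut} -> Housing = 4*5 = 20.
Iteration 3: no further components; recursion stops.
Total rows emitted: 4.

4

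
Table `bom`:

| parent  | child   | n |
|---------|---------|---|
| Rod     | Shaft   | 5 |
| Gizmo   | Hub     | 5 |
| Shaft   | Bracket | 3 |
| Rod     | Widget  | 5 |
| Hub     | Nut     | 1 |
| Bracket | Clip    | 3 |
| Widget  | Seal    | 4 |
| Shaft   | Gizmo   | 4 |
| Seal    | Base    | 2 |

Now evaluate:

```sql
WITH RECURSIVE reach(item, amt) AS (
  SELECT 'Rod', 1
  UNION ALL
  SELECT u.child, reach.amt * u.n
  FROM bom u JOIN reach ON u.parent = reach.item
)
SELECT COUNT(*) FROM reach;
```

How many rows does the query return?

Base: (Rod, amt=1).
Iteration 1: components of {Rod} -> Shaft = 1*5 = 5, Widget = 1*5 = 5.
Iteration 2: components of {Shaft,Widget} -> Bracket = 5*3 = 15, Gizmo = 5*4 = 20, Seal = 5*4 = 20.
Iteration 3: components of {Bracket,Gizmo,Seal} -> Base = 20*2 = 40, Clip = 15*3 = 45, Hub = 20*5 = 100.
Iteration 4: components of {Base,Clip,Hub} -> Nut = 100*1 = 100.
Iteration 5: no further components; recursion stops.
Total rows emitted: 10.

10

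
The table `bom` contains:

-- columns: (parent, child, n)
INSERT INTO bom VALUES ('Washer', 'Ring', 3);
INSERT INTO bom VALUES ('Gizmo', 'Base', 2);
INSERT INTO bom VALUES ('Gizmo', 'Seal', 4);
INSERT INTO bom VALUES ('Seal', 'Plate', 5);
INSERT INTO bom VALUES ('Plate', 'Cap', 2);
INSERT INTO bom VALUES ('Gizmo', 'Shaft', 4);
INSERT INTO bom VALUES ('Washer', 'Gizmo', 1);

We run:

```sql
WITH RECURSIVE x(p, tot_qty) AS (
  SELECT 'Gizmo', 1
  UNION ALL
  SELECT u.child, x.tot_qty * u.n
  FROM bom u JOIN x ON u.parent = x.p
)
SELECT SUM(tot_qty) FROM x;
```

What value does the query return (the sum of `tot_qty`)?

Base: (Gizmo, tot_qty=1).
Iteration 1: components of {Gizmo} -> Base = 1*2 = 2, Seal = 1*4 = 4, Shaft = 1*4 = 4.
Iteration 2: components of {Base,Seal,Shaft} -> Plate = 4*5 = 20.
Iteration 3: components of {Plate} -> Cap = 20*2 = 40.
Iteration 4: no further components; recursion stops.
SUM(tot_qty) = 1 + 4 + 4 + 2 + 20 + 40 = 71.

71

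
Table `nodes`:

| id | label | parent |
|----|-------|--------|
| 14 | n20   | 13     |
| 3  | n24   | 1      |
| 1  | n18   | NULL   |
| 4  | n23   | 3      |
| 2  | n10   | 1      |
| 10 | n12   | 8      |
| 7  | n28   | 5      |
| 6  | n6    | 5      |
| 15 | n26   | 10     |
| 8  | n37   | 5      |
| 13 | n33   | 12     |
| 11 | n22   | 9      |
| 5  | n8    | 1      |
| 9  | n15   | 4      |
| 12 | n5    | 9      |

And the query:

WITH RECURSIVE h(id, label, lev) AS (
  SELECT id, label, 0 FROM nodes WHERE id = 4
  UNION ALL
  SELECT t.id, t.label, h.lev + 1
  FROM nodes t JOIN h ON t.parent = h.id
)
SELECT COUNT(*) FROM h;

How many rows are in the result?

Base: id=4 (n23) at lev 0.
Iteration 1: rows with parent in {4} -> n15 (id 9, lev 1).
Iteration 2: rows with parent in {9} -> n22 (id 11, lev 2), n5 (id 12, lev 2).
Iteration 3: rows with parent in {11,12} -> n33 (id 13, lev 3).
Iteration 4: rows with parent in {13} -> n20 (id 14, lev 4).
Iteration 5: no rows with parent in {14}; recursion stops.
Total rows emitted: 6.

6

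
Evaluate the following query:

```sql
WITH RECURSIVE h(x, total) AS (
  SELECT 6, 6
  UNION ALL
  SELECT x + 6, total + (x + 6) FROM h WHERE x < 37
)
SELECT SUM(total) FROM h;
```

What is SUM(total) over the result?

Base: x=6, total=6.
Iteration 1: 6 < 37 holds -> x = 6 + 6 = 12, total = 6 + 12 = 18.
Iteration 2: 12 < 37 holds -> x = 12 + 6 = 18, total = 18 + 18 = 36.
Iteration 3: 18 < 37 holds -> x = 18 + 6 = 24, total = 36 + 24 = 60.
Iteration 4: 24 < 37 holds -> x = 24 + 6 = 30, total = 60 + 30 = 90.
Iteration 5: 30 < 37 holds -> x = 30 + 6 = 36, total = 90 + 36 = 126.
Iteration 6: 36 < 37 holds -> x = 36 + 6 = 42, total = 126 + 42 = 168.
Iteration 7: 42 < 37 fails; recursion stops.
SUM(total) = 6 + 18 + 36 + 60 + 90 + 126 + 168 = 504.

504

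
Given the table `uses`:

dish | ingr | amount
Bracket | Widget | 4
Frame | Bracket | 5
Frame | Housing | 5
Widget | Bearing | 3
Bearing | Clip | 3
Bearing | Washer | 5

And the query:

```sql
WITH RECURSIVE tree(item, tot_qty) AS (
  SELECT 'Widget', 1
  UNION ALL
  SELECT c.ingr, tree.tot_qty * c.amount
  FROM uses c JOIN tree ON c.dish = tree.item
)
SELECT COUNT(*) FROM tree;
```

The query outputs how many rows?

4

Base: (Widget, tot_qty=1).
Iteration 1: components of {Widget} -> Bearing = 1*3 = 3.
Iteration 2: components of {Bearing} -> Clip = 3*3 = 9, Washer = 3*5 = 15.
Iteration 3: no further components; recursion stops.
Total rows emitted: 4.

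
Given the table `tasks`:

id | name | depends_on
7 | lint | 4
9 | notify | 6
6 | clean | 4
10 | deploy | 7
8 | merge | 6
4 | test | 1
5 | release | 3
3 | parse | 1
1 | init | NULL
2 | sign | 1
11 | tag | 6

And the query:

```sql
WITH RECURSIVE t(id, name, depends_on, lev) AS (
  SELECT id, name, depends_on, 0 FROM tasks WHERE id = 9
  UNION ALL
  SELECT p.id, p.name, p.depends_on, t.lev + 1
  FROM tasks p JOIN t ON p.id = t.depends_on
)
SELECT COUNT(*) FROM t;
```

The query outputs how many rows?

4

Base: id=9 (notify), depends_on=6, lev 0.
Iteration 1: join on id=6 -> clean (id 6, depends_on=4, lev 1).
Iteration 2: join on id=4 -> test (id 4, depends_on=1, lev 2).
Iteration 3: join on id=1 -> init (id 1, depends_on=NULL, lev 3).
Iteration 4: depends_on is NULL; no match; recursion stops.
Total rows emitted: 4.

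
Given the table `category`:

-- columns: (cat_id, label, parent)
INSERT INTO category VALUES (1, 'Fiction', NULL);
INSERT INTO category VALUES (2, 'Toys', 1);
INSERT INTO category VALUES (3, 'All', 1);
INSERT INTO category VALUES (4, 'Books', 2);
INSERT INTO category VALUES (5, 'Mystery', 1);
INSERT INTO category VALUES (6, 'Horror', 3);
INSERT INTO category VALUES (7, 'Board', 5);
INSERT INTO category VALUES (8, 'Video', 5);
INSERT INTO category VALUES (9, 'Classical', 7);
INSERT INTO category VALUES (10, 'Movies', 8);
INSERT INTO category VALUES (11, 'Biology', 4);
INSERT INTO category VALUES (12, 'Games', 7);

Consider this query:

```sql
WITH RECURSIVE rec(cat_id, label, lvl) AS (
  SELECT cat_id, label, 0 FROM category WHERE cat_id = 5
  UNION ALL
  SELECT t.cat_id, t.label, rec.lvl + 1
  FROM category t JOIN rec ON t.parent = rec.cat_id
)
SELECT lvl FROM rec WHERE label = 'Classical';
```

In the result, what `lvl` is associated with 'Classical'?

Base: cat_id=5 (Mystery) at lvl 0.
Iteration 1: rows with parent in {5} -> Board (id 7, lvl 1), Video (id 8, lvl 1).
Iteration 2: rows with parent in {7,8} -> Classical (id 9, lvl 2), Movies (id 10, lvl 2), Games (id 12, lvl 2).
Iteration 3: no rows with parent in {9,10,12}; recursion stops.

2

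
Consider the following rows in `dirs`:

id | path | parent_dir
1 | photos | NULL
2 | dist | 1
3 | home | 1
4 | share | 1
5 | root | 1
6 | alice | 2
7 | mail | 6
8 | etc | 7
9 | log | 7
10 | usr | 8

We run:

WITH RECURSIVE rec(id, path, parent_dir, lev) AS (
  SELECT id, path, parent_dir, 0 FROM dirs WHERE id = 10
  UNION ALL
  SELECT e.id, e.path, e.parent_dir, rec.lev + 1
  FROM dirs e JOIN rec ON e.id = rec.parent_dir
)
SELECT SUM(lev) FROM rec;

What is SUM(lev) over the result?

15

Base: id=10 (usr), parent_dir=8, lev 0.
Iteration 1: join on id=8 -> etc (id 8, parent_dir=7, lev 1).
Iteration 2: join on id=7 -> mail (id 7, parent_dir=6, lev 2).
Iteration 3: join on id=6 -> alice (id 6, parent_dir=2, lev 3).
Iteration 4: join on id=2 -> dist (id 2, parent_dir=1, lev 4).
Iteration 5: join on id=1 -> photos (id 1, parent_dir=NULL, lev 5).
Iteration 6: parent_dir is NULL; no match; recursion stops.
SUM(lev) = 0 + 1 + 2 + 3 + 4 + 5 = 15.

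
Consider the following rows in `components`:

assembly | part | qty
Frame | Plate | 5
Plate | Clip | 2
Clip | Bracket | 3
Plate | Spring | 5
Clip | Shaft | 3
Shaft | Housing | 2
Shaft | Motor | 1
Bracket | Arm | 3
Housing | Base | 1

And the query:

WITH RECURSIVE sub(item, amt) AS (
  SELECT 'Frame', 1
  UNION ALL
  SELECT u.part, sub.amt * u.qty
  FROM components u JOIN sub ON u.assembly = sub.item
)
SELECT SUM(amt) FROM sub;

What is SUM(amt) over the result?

Base: (Frame, amt=1).
Iteration 1: components of {Frame} -> Plate = 1*5 = 5.
Iteration 2: components of {Plate} -> Clip = 5*2 = 10, Spring = 5*5 = 25.
Iteration 3: components of {Clip,Spring} -> Bracket = 10*3 = 30, Shaft = 10*3 = 30.
Iteration 4: components of {Bracket,Shaft} -> Arm = 30*3 = 90, Housing = 30*2 = 60, Motor = 30*1 = 30.
Iteration 5: components of {Arm,Housing,Motor} -> Base = 60*1 = 60.
Iteration 6: no further components; recursion stops.
SUM(amt) = 1 + 5 + 10 + 25 + 30 + 30 + 90 + 60 + 30 + 60 = 341.

341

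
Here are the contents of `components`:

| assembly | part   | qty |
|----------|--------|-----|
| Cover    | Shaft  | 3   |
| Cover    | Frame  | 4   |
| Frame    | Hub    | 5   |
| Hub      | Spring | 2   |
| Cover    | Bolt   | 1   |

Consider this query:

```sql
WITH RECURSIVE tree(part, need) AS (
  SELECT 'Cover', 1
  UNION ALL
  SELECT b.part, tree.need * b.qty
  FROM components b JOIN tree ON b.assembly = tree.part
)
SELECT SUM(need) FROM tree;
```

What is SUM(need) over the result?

69

Base: (Cover, need=1).
Iteration 1: components of {Cover} -> Bolt = 1*1 = 1, Frame = 1*4 = 4, Shaft = 1*3 = 3.
Iteration 2: components of {Bolt,Frame,Shaft} -> Hub = 4*5 = 20.
Iteration 3: components of {Hub} -> Spring = 20*2 = 40.
Iteration 4: no further components; recursion stops.
SUM(need) = 1 + 3 + 4 + 1 + 20 + 40 = 69.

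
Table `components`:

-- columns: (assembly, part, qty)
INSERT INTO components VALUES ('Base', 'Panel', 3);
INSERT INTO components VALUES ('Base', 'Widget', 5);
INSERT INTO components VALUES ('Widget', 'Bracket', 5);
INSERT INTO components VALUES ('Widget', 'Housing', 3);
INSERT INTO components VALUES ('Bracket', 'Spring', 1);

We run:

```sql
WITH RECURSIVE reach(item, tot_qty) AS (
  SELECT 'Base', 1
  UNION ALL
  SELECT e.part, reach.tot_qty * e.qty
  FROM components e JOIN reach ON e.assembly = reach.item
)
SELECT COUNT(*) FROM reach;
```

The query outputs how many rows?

Base: (Base, tot_qty=1).
Iteration 1: components of {Base} -> Panel = 1*3 = 3, Widget = 1*5 = 5.
Iteration 2: components of {Panel,Widget} -> Bracket = 5*5 = 25, Housing = 5*3 = 15.
Iteration 3: components of {Bracket,Housing} -> Spring = 25*1 = 25.
Iteration 4: no further components; recursion stops.
Total rows emitted: 6.

6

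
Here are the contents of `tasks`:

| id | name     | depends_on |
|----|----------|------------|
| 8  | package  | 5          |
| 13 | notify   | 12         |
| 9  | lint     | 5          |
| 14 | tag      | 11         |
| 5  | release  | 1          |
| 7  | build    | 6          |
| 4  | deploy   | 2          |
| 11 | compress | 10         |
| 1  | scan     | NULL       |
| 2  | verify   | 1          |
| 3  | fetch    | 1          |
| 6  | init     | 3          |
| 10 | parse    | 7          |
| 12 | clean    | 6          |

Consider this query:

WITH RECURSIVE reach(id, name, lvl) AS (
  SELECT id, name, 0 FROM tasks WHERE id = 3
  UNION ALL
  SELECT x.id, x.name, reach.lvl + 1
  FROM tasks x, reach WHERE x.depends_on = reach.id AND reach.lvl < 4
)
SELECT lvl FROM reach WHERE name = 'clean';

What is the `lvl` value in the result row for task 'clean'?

Base: id=3 (fetch) at lvl 0.
Iteration 1: rows with depends_on in {3} -> init (id 6, lvl 1).
Iteration 2: rows with depends_on in {6} -> build (id 7, lvl 2), clean (id 12, lvl 2).
Iteration 3: rows with depends_on in {7,12} -> parse (id 10, lvl 3), notify (id 13, lvl 3).
Iteration 4: rows with depends_on in {10,13} -> compress (id 11, lvl 4).
Iteration 5: lvl < 4 fails for all current rows; recursion stops.

2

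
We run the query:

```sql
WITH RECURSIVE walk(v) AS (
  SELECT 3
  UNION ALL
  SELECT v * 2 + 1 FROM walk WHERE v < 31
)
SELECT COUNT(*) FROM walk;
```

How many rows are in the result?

Base: v=3.
Iteration 1: 3 < 31 holds -> v = 3 * 2 + 1 = 7.
Iteration 2: 7 < 31 holds -> v = 7 * 2 + 1 = 15.
Iteration 3: 15 < 31 holds -> v = 15 * 2 + 1 = 31.
Iteration 4: 31 < 31 fails; recursion stops.
Total rows emitted: 4.

4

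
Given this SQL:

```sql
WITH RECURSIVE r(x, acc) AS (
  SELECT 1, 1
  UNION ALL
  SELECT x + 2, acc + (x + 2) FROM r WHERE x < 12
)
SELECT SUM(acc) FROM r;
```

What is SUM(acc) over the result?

Base: x=1, acc=1.
Iteration 1: 1 < 12 holds -> x = 1 + 2 = 3, acc = 1 + 3 = 4.
Iteration 2: 3 < 12 holds -> x = 3 + 2 = 5, acc = 4 + 5 = 9.
Iteration 3: 5 < 12 holds -> x = 5 + 2 = 7, acc = 9 + 7 = 16.
Iteration 4: 7 < 12 holds -> x = 7 + 2 = 9, acc = 16 + 9 = 25.
Iteration 5: 9 < 12 holds -> x = 9 + 2 = 11, acc = 25 + 11 = 36.
Iteration 6: 11 < 12 holds -> x = 11 + 2 = 13, acc = 36 + 13 = 49.
Iteration 7: 13 < 12 fails; recursion stops.
SUM(acc) = 1 + 4 + 9 + 16 + 25 + 36 + 49 = 140.

140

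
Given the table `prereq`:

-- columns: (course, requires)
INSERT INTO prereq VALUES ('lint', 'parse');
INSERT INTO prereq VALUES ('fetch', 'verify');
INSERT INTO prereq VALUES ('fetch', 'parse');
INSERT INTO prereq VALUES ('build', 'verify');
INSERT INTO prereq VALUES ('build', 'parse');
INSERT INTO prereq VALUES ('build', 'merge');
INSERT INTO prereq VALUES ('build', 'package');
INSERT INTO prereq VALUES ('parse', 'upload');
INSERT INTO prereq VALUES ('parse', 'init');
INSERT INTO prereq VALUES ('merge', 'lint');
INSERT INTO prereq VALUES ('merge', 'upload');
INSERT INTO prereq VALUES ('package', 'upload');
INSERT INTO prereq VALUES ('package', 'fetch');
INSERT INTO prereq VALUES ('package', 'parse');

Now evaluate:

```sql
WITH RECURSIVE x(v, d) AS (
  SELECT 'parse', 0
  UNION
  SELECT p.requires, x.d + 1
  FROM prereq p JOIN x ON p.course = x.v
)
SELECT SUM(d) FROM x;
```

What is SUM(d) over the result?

Base: (parse, d=0).
Iteration 1: edges from {parse} -> (init, d=1), (upload, d=1).
Iteration 2: no outgoing edges from {init,upload}; recursion stops.
SUM(d) = 0 + 1 + 1 = 2.

2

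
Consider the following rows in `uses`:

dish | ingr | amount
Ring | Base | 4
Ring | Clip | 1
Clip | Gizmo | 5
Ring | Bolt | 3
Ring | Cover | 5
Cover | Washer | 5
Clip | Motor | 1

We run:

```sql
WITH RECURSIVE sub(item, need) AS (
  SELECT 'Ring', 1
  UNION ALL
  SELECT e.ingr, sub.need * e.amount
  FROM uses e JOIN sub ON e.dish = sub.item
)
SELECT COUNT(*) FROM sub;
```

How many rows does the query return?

Base: (Ring, need=1).
Iteration 1: components of {Ring} -> Base = 1*4 = 4, Bolt = 1*3 = 3, Clip = 1*1 = 1, Cover = 1*5 = 5.
Iteration 2: components of {Base,Bolt,Clip,Cover} -> Gizmo = 1*5 = 5, Motor = 1*1 = 1, Washer = 5*5 = 25.
Iteration 3: no further components; recursion stops.
Total rows emitted: 8.

8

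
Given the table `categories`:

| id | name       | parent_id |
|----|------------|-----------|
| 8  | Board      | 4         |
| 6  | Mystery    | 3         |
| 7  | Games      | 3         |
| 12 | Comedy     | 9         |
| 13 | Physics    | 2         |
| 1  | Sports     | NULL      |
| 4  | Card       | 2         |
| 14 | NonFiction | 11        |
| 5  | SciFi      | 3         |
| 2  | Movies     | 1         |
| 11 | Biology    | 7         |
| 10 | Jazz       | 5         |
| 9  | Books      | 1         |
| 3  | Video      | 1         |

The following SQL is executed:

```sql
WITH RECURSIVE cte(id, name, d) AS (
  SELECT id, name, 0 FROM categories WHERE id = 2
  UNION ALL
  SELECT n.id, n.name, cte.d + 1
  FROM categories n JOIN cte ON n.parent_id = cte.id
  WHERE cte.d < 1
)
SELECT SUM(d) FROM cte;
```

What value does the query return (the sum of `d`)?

Base: id=2 (Movies) at d 0.
Iteration 1: rows with parent_id in {2} -> Card (id 4, d 1), Physics (id 13, d 1).
Iteration 2: d < 1 fails for all current rows; recursion stops.
SUM(d) = 0 + 1 + 1 = 2.

2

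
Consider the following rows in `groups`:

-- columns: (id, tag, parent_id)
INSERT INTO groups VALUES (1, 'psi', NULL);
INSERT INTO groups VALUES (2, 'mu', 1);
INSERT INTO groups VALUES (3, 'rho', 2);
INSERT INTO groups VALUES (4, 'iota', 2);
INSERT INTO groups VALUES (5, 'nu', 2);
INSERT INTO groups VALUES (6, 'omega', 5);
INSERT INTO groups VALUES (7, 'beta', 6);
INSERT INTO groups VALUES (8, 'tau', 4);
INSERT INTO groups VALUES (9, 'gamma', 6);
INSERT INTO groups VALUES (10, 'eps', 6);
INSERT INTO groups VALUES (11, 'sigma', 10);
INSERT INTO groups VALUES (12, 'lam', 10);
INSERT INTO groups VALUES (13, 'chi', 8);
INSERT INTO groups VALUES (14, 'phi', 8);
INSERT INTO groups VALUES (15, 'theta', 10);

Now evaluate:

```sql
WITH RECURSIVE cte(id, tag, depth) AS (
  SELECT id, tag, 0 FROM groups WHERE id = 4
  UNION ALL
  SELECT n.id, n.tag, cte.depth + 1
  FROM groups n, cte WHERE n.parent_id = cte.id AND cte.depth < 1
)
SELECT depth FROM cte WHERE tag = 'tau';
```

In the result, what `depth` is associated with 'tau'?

1

Base: id=4 (iota) at depth 0.
Iteration 1: rows with parent_id in {4} -> tau (id 8, depth 1).
Iteration 2: depth < 1 fails for all current rows; recursion stops.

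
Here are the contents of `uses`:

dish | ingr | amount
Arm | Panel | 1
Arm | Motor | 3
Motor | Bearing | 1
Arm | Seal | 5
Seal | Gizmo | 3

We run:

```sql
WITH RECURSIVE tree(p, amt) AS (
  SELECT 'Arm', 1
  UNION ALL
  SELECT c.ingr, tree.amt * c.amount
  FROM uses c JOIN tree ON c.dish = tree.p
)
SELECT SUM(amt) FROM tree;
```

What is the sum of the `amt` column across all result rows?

28

Base: (Arm, amt=1).
Iteration 1: components of {Arm} -> Motor = 1*3 = 3, Panel = 1*1 = 1, Seal = 1*5 = 5.
Iteration 2: components of {Motor,Panel,Seal} -> Bearing = 3*1 = 3, Gizmo = 5*3 = 15.
Iteration 3: no further components; recursion stops.
SUM(amt) = 1 + 1 + 3 + 5 + 3 + 15 = 28.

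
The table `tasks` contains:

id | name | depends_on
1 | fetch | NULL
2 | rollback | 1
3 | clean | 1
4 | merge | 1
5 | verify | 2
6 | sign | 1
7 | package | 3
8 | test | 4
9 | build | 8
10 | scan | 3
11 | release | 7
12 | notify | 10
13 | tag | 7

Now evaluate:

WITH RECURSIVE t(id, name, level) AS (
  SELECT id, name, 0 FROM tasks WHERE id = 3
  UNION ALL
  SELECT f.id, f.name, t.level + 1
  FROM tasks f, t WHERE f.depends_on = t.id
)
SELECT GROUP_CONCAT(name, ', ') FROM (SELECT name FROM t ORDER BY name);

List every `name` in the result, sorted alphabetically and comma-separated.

clean, notify, package, release, scan, tag

Base: id=3 (clean) at level 0.
Iteration 1: rows with depends_on in {3} -> package (id 7, level 1), scan (id 10, level 1).
Iteration 2: rows with depends_on in {7,10} -> release (id 11, level 2), notify (id 12, level 2), tag (id 13, level 2).
Iteration 3: no rows with depends_on in {11,12,13}; recursion stops.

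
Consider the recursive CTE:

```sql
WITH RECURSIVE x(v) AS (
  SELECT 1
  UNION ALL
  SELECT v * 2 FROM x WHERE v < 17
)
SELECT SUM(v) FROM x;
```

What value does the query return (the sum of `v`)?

63

Base: v=1.
Iteration 1: 1 < 17 holds -> v = 1 * 2 = 2.
Iteration 2: 2 < 17 holds -> v = 2 * 2 = 4.
Iteration 3: 4 < 17 holds -> v = 4 * 2 = 8.
Iteration 4: 8 < 17 holds -> v = 8 * 2 = 16.
Iteration 5: 16 < 17 holds -> v = 16 * 2 = 32.
Iteration 6: 32 < 17 fails; recursion stops.
SUM(v) = 1 + 2 + 4 + 8 + 16 + 32 = 63.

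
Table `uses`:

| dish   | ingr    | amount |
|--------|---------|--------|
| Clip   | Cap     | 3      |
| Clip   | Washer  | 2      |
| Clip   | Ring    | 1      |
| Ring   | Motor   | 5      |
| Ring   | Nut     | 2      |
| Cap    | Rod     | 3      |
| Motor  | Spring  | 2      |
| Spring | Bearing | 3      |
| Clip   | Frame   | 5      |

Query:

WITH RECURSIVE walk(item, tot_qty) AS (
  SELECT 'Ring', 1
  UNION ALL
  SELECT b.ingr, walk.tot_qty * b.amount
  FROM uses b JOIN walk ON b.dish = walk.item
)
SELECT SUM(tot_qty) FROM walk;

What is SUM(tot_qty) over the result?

Base: (Ring, tot_qty=1).
Iteration 1: components of {Ring} -> Motor = 1*5 = 5, Nut = 1*2 = 2.
Iteration 2: components of {Motor,Nut} -> Spring = 5*2 = 10.
Iteration 3: components of {Spring} -> Bearing = 10*3 = 30.
Iteration 4: no further components; recursion stops.
SUM(tot_qty) = 1 + 5 + 2 + 10 + 30 = 48.

48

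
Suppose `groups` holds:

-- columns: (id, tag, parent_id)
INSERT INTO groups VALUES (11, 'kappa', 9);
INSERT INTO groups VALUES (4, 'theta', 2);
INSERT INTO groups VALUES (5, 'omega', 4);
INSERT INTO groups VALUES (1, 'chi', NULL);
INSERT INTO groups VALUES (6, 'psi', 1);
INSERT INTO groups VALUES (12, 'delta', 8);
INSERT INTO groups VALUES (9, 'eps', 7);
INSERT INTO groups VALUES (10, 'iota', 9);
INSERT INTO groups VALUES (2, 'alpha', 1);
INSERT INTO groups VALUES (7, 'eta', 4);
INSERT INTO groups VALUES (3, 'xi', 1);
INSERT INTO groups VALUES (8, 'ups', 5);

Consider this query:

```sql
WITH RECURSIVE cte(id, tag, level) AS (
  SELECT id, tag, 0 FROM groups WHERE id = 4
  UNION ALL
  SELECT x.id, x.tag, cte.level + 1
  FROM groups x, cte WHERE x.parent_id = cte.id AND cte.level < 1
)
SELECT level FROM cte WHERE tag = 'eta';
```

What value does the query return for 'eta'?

Base: id=4 (theta) at level 0.
Iteration 1: rows with parent_id in {4} -> omega (id 5, level 1), eta (id 7, level 1).
Iteration 2: level < 1 fails for all current rows; recursion stops.

1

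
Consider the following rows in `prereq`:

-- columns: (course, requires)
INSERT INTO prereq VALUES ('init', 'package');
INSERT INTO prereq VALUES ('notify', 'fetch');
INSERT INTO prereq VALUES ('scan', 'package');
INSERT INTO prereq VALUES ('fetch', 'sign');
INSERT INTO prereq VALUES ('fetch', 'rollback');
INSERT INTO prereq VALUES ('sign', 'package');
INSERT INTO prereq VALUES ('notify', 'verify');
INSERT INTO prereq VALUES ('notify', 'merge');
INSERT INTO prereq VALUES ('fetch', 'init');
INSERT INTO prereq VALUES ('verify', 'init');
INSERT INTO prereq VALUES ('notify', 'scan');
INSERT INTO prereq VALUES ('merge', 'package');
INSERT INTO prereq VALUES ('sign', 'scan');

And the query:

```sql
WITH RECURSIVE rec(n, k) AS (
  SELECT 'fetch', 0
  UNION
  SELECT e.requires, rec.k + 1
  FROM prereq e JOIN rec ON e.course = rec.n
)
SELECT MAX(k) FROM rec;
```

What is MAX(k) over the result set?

3

Base: (fetch, k=0).
Iteration 1: edges from {fetch} -> (init, k=1), (rollback, k=1), (sign, k=1).
Iteration 2: edges from {init,rollback,sign} -> (package, k=2), (scan, k=2). [UNION drops 1 duplicate row(s)]
Iteration 3: edges from {package,scan} -> (package, k=3).
Iteration 4: no outgoing edges from {package}; recursion stops.
k values: 0, 1, 1, 1, 2, 2, 3; the maximum is 3.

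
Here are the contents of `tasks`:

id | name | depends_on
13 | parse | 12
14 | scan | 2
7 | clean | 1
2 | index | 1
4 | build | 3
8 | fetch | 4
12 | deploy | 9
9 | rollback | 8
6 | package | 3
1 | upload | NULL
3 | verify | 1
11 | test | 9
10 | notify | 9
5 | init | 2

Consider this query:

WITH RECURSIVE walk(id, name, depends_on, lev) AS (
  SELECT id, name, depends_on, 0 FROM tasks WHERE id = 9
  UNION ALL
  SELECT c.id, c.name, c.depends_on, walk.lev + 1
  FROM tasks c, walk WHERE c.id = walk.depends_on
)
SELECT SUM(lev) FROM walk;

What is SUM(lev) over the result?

Base: id=9 (rollback), depends_on=8, lev 0.
Iteration 1: join on id=8 -> fetch (id 8, depends_on=4, lev 1).
Iteration 2: join on id=4 -> build (id 4, depends_on=3, lev 2).
Iteration 3: join on id=3 -> verify (id 3, depends_on=1, lev 3).
Iteration 4: join on id=1 -> upload (id 1, depends_on=NULL, lev 4).
Iteration 5: depends_on is NULL; no match; recursion stops.
SUM(lev) = 0 + 1 + 2 + 3 + 4 = 10.

10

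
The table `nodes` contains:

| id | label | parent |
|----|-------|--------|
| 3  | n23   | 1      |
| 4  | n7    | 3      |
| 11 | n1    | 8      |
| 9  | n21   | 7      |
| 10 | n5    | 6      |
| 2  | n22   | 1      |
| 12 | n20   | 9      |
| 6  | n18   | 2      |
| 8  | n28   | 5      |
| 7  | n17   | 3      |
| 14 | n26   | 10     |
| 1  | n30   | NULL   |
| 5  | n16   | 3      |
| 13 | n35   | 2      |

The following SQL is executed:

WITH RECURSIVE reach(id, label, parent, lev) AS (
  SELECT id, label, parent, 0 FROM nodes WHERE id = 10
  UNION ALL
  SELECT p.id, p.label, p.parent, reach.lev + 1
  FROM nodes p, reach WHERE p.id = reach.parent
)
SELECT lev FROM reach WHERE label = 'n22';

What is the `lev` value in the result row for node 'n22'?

Base: id=10 (n5), parent=6, lev 0.
Iteration 1: join on id=6 -> n18 (id 6, parent=2, lev 1).
Iteration 2: join on id=2 -> n22 (id 2, parent=1, lev 2).
Iteration 3: join on id=1 -> n30 (id 1, parent=NULL, lev 3).
Iteration 4: parent is NULL; no match; recursion stops.

2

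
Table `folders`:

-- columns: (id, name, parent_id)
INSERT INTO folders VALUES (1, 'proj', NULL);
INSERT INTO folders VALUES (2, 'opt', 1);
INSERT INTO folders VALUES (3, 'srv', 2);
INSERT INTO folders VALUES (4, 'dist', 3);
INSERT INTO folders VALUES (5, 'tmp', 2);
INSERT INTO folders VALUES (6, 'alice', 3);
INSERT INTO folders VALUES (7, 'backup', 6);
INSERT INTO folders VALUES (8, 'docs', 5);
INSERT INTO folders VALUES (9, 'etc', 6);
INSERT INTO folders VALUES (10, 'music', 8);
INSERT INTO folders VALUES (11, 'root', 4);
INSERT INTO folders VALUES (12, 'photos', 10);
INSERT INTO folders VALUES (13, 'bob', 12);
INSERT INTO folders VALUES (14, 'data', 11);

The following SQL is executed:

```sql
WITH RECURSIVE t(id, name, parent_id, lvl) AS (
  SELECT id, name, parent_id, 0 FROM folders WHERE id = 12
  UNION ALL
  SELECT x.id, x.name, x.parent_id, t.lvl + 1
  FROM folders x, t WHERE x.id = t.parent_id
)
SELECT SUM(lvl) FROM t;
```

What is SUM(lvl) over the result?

Base: id=12 (photos), parent_id=10, lvl 0.
Iteration 1: join on id=10 -> music (id 10, parent_id=8, lvl 1).
Iteration 2: join on id=8 -> docs (id 8, parent_id=5, lvl 2).
Iteration 3: join on id=5 -> tmp (id 5, parent_id=2, lvl 3).
Iteration 4: join on id=2 -> opt (id 2, parent_id=1, lvl 4).
Iteration 5: join on id=1 -> proj (id 1, parent_id=NULL, lvl 5).
Iteration 6: parent_id is NULL; no match; recursion stops.
SUM(lvl) = 0 + 1 + 2 + 3 + 4 + 5 = 15.

15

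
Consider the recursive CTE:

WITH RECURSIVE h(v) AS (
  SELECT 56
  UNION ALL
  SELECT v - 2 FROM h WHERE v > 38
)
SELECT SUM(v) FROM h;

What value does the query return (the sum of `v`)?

Base: v=56.
Iteration 1: 56 > 38 holds -> v = 56 - 2 = 54.
Iteration 2: 54 > 38 holds -> v = 54 - 2 = 52.
Iteration 3: 52 > 38 holds -> v = 52 - 2 = 50.
Iteration 4: 50 > 38 holds -> v = 50 - 2 = 48.
Iteration 5: 48 > 38 holds -> v = 48 - 2 = 46.
Iteration 6: 46 > 38 holds -> v = 46 - 2 = 44.
Iteration 7: 44 > 38 holds -> v = 44 - 2 = 42.
Iteration 8: 42 > 38 holds -> v = 42 - 2 = 40.
Iteration 9: 40 > 38 holds -> v = 40 - 2 = 38.
Iteration 10: 38 > 38 fails; recursion stops.
SUM(v) = 56 + 54 + 52 + 50 + 48 + 46 + 44 + 42 + 40 + 38 = 470.

470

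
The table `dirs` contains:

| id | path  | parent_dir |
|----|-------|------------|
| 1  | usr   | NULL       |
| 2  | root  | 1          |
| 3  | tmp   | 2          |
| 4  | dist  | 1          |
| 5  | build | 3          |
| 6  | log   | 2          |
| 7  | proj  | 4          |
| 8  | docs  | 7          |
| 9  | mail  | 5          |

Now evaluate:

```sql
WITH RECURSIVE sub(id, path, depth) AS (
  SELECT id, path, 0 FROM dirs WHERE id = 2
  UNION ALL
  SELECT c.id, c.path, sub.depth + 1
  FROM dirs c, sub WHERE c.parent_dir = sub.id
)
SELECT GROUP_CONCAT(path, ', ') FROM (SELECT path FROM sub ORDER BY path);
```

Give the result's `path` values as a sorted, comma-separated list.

build, log, mail, root, tmp

Base: id=2 (root) at depth 0.
Iteration 1: rows with parent_dir in {2} -> tmp (id 3, depth 1), log (id 6, depth 1).
Iteration 2: rows with parent_dir in {3,6} -> build (id 5, depth 2).
Iteration 3: rows with parent_dir in {5} -> mail (id 9, depth 3).
Iteration 4: no rows with parent_dir in {9}; recursion stops.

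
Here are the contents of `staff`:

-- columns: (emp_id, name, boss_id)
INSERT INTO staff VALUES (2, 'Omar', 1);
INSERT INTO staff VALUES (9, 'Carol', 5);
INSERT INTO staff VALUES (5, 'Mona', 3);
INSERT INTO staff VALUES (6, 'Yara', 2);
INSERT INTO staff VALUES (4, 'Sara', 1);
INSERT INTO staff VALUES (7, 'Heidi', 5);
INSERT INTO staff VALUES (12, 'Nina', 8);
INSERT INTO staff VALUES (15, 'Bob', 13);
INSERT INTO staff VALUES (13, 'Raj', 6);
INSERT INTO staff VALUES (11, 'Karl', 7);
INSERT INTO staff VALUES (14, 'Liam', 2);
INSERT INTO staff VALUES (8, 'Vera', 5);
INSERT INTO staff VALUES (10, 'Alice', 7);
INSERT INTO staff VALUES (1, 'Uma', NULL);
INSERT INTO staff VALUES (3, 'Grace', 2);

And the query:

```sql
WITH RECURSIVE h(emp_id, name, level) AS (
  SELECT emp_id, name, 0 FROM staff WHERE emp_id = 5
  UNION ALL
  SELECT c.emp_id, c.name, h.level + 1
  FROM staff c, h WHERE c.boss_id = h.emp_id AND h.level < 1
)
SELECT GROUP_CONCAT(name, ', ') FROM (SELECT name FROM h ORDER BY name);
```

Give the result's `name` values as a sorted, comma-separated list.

Base: emp_id=5 (Mona) at level 0.
Iteration 1: rows with boss_id in {5} -> Heidi (id 7, level 1), Vera (id 8, level 1), Carol (id 9, level 1).
Iteration 2: level < 1 fails for all current rows; recursion stops.

Carol, Heidi, Mona, Vera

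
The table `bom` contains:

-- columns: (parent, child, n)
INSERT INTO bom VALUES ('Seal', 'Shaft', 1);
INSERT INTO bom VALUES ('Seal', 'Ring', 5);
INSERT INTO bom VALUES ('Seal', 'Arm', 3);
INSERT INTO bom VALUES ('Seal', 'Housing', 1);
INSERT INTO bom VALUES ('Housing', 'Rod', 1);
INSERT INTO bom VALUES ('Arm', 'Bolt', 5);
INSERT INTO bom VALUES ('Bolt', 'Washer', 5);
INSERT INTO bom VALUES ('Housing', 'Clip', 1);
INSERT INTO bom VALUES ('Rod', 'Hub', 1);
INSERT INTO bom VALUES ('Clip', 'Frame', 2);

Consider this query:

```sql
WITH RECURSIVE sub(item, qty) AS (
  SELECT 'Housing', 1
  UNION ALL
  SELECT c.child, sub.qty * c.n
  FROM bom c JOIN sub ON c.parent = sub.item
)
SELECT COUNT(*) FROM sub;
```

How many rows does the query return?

Base: (Housing, qty=1).
Iteration 1: components of {Housing} -> Clip = 1*1 = 1, Rod = 1*1 = 1.
Iteration 2: components of {Clip,Rod} -> Frame = 1*2 = 2, Hub = 1*1 = 1.
Iteration 3: no further components; recursion stops.
Total rows emitted: 5.

5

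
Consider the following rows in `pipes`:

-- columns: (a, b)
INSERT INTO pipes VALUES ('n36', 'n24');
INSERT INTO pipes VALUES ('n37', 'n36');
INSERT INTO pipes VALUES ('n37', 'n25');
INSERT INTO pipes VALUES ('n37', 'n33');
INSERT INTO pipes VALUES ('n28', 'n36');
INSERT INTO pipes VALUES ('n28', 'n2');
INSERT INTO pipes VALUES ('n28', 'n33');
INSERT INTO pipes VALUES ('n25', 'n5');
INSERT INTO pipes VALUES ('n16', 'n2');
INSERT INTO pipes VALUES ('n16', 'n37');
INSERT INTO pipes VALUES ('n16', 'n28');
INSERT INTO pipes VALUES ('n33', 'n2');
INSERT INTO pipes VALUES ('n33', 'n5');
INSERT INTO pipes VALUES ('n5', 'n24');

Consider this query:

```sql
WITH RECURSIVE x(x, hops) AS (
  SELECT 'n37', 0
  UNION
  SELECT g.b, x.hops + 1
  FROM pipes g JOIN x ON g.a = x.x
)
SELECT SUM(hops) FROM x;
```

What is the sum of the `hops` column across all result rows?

12

Base: (n37, hops=0).
Iteration 1: edges from {n37} -> (n25, hops=1), (n33, hops=1), (n36, hops=1).
Iteration 2: edges from {n25,n33,n36} -> (n2, hops=2), (n24, hops=2), (n5, hops=2). [UNION drops 1 duplicate row(s)]
Iteration 3: edges from {n2,n24,n5} -> (n24, hops=3).
Iteration 4: no outgoing edges from {n24}; recursion stops.
SUM(hops) = 0 + 1 + 1 + 1 + 2 + 2 + 2 + 3 = 12.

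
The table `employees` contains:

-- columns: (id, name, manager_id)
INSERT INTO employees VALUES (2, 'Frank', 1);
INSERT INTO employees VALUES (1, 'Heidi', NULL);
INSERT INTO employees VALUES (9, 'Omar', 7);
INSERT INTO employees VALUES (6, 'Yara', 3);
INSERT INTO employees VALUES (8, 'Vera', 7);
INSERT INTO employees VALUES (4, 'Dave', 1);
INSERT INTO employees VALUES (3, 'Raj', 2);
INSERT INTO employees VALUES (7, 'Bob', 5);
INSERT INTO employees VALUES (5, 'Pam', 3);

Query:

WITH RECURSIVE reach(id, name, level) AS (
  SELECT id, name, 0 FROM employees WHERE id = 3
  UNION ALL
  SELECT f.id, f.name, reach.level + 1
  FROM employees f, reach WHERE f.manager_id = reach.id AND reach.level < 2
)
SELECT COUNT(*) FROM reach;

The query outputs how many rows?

4

Base: id=3 (Raj) at level 0.
Iteration 1: rows with manager_id in {3} -> Pam (id 5, level 1), Yara (id 6, level 1).
Iteration 2: rows with manager_id in {5,6} -> Bob (id 7, level 2).
Iteration 3: level < 2 fails for all current rows; recursion stops.
Total rows emitted: 4.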